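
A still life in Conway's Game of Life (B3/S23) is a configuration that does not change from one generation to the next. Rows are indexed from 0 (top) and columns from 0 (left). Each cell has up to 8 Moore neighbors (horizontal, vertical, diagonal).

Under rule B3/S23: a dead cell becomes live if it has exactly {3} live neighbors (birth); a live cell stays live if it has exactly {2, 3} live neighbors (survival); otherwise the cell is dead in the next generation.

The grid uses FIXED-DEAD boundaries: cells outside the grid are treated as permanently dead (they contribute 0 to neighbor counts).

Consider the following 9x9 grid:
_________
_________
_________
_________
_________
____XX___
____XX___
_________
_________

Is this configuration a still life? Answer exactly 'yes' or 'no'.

Compute generation 1 and compare to generation 0 (given above):
Generation 1:
_________
_________
_________
_________
_________
____XX___
____XX___
_________
_________
The grids are IDENTICAL -> still life.

Answer: yes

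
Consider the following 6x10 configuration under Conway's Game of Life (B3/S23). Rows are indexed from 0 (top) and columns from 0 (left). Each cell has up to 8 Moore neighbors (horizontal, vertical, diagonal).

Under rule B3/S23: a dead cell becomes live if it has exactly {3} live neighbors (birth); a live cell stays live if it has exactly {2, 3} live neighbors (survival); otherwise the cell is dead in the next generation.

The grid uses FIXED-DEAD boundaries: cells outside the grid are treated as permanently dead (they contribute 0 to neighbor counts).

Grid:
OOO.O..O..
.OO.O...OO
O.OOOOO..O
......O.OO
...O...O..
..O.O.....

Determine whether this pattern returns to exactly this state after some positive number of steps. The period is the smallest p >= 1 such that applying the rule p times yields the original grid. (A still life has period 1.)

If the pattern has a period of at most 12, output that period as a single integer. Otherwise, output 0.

Answer: 0

Derivation:
Simulating and comparing each generation to the original:
Gen 0 (original, given above): 24 live cells
Gen 1: 18 live cells, differs from original
Gen 2: 20 live cells, differs from original
Gen 3: 21 live cells, differs from original
Gen 4: 27 live cells, differs from original
Gen 5: 17 live cells, differs from original
Gen 6: 17 live cells, differs from original
Gen 7: 17 live cells, differs from original
Gen 8: 19 live cells, differs from original
Gen 9: 16 live cells, differs from original
Gen 10: 19 live cells, differs from original
Gen 11: 16 live cells, differs from original
Gen 12: 16 live cells, differs from original
No period found within 12 steps.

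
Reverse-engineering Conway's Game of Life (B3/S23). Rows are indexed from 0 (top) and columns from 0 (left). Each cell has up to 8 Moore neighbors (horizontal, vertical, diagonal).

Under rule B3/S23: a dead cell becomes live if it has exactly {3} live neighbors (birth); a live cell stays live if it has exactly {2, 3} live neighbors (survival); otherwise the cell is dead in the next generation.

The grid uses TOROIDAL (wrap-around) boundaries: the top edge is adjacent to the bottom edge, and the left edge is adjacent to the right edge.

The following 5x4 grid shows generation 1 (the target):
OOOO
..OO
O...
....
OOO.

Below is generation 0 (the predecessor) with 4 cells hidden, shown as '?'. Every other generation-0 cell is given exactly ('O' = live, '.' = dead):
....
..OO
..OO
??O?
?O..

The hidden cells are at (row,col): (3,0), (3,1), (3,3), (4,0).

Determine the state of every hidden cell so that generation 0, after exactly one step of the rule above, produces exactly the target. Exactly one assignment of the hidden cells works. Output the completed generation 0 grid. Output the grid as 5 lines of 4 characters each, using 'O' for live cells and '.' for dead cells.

Answer: ....
..OO
..OO
.OO.
OO..

Derivation:
Hidden generation-0 cells (in order): (3,0), (3,1), (3,3), (4,0).
A hidden cell only influences target cells in its own 3x3 neighborhood. Try each of the 2^4 = 16 assignments, step the completed generation 0 forward once under B3/S23, and compare with the target:
  (3,0)=. (3,1)=. (3,3)=. (4,0)=. -> step gives (0,0)='.' but target has 'O' -> reject
  (3,0)=. (3,1)=. (3,3)=. (4,0)=O -> step gives (2,0)='.' but target has 'O' -> reject
  (3,0)=. (3,1)=. (3,3)=O (4,0)=. -> step gives (0,0)='.' but target has 'O' -> reject
  (3,0)=. (3,1)=. (3,3)=O (4,0)=O -> step gives (2,1)='O' but target has '.' -> reject
  (3,0)=. (3,1)=O (3,3)=. (4,0)=. -> step gives (0,0)='.' but target has 'O' -> reject
  (3,0)=. (3,1)=O (3,3)=. (4,0)=O -> step reproduces the target at every cell -> ACCEPT
  (3,0)=. (3,1)=O (3,3)=O (4,0)=. -> step gives (0,0)='.' but target has 'O' -> reject
  (3,0)=. (3,1)=O (3,3)=O (4,0)=O -> step gives (2,0)='.' but target has 'O' -> reject
  (3,0)=O (3,1)=. (3,3)=. (4,0)=. -> step gives (0,0)='.' but target has 'O' -> reject
  (3,0)=O (3,1)=. (3,3)=. (4,0)=O -> step gives (3,0)='O' but target has '.' -> reject
  (3,0)=O (3,1)=. (3,3)=O (4,0)=. -> step gives (0,0)='.' but target has 'O' -> reject
  (3,0)=O (3,1)=. (3,3)=O (4,0)=O -> step gives (2,0)='.' but target has 'O' -> reject
  (3,0)=O (3,1)=O (3,3)=. (4,0)=. -> step gives (0,0)='.' but target has 'O' -> reject
  (3,0)=O (3,1)=O (3,3)=. (4,0)=O -> step gives (2,0)='.' but target has 'O' -> reject
  (3,0)=O (3,1)=O (3,3)=O (4,0)=. -> step gives (0,0)='.' but target has 'O' -> reject
  (3,0)=O (3,1)=O (3,3)=O (4,0)=O -> step gives (2,0)='.' but target has 'O' -> reject
Unique solution: (3,0)=dead, (3,1)=live, (3,3)=dead, (4,0)=live.
Check: live-neighbor counts of every cell in the completed generation 0:
3333
2233
3454
4444
2332
Applying B3/S23 to generation 0 with these counts gives:
OOOO
..OO
O...
....
OOO.
which matches the target exactly.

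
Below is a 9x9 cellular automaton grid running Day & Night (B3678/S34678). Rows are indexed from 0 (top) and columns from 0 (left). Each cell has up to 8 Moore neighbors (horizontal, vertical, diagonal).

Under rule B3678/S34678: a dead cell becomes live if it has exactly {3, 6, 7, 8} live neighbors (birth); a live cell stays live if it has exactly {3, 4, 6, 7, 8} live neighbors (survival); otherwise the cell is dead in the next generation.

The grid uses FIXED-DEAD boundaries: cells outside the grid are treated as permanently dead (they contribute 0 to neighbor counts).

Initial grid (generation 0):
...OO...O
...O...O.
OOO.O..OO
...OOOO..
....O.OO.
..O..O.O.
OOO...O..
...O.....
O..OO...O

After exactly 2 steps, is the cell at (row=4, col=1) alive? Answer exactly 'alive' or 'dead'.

Simulating step by step:
Generation 0 (given above): 30 live cells
Generation 1: 24 live cells
.........
.O.O...O.
..O.O..O.
.OOOO.O.O
....OO.O.
...O.O.O.
.OOO.....
O..OO....
.........
Generation 2: 18 live cells
.........
..O......
...OOOOOO
..O.O.O..
.....O.OO
...O.....
..OO.....
.O.O.....
.........

Cell (4,1) at generation 2: 0 -> dead

Answer: dead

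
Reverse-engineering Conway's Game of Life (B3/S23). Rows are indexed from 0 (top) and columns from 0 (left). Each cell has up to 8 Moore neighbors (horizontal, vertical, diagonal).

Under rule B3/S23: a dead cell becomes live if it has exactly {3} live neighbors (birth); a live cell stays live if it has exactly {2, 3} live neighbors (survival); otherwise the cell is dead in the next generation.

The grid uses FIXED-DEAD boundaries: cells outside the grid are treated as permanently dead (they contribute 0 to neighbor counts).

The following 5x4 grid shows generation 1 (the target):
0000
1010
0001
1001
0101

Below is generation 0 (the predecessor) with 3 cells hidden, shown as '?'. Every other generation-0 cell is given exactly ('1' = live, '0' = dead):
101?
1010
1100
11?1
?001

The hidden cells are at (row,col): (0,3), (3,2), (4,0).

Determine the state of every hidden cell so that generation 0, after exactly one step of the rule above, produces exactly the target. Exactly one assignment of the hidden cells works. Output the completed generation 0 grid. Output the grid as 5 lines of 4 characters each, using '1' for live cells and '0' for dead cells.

Hidden generation-0 cells (in order): (0,3), (3,2), (4,0).
A hidden cell only influences target cells in its own 3x3 neighborhood. Try each of the 2^3 = 8 assignments, step the completed generation 0 forward once under B3/S23, and compare with the target:
  (0,3)=0 (3,2)=0 (4,0)=0 -> step gives (2,3)='0' but target has '1' -> reject
  (0,3)=0 (3,2)=0 (4,0)=1 -> step gives (2,3)='0' but target has '1' -> reject
  (0,3)=0 (3,2)=1 (4,0)=0 -> step reproduces the target at every cell -> ACCEPT
  (0,3)=0 (3,2)=1 (4,0)=1 -> step gives (3,0)='0' but target has '1' -> reject
  (0,3)=1 (3,2)=0 (4,0)=0 -> step gives (0,2)='1' but target has '0' -> reject
  (0,3)=1 (3,2)=0 (4,0)=1 -> step gives (0,2)='1' but target has '0' -> reject
  (0,3)=1 (3,2)=1 (4,0)=0 -> step gives (0,2)='1' but target has '0' -> reject
  (0,3)=1 (3,2)=1 (4,0)=1 -> step gives (0,2)='1' but target has '0' -> reject
Unique solution: (0,3)=dead, (3,2)=live, (4,0)=dead.
Check: live-neighbor counts of every cell in the completed generation 0:
1412
3622
4653
3442
2342
Applying B3/S23 to generation 0 with these counts gives:
0000
1010
0001
1001
0101
which matches the target exactly.

Answer: 1010
1010
1100
1111
0001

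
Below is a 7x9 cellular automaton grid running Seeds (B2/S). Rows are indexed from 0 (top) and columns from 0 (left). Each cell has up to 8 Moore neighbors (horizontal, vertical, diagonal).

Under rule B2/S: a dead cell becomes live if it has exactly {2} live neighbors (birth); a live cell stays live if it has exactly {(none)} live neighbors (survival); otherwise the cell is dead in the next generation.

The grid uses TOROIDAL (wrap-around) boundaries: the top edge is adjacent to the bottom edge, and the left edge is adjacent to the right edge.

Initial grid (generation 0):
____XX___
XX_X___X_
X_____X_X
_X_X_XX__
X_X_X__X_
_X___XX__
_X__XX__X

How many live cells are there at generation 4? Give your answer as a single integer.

Answer: 18

Derivation:
Simulating step by step:
Generation 0 (given above): 24 live cells
Generation 1: 7 live cells
_______X_
__X______
___X_____
_________
________X
_________
__XX___X_
Generation 2: 11 live cells
_X____X_X
___X_____
__X______
_________
_________
__XX___XX
______X_X
Generation 3: 15 live cells
__X__X___
XX_____X_
___X_____
_________
__XX___XX
X_____X__
_X_X_X___
Generation 4: 18 live cells
___X____X
___XX_X_X
XXX_____X
____X__XX
XX____X__
_____X___
X________
Population at generation 4: 18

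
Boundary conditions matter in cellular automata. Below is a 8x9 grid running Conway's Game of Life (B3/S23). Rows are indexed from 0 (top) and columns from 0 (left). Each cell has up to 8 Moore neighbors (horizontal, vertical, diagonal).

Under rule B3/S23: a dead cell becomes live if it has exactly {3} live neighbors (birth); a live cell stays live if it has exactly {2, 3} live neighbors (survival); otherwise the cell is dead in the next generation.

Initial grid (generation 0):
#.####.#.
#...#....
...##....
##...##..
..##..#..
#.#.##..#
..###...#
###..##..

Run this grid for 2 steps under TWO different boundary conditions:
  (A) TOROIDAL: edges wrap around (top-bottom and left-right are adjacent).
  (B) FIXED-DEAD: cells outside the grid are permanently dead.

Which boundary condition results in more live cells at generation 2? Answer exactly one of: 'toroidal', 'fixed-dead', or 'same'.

Under TOROIDAL boundary, generation 2:
#.#....#.
........#
...###...
.#...##.#
.##.#....
#....#...
.....#...
##....#..
Population = 20

Under FIXED-DEAD boundary, generation 2:
.#.##....
.....#...
#..###...
.....###.
.##.#..#.
.#...#..#
.#..#..#.
.#...##..
Population = 24

Comparison: toroidal=20, fixed-dead=24 -> fixed-dead

Answer: fixed-dead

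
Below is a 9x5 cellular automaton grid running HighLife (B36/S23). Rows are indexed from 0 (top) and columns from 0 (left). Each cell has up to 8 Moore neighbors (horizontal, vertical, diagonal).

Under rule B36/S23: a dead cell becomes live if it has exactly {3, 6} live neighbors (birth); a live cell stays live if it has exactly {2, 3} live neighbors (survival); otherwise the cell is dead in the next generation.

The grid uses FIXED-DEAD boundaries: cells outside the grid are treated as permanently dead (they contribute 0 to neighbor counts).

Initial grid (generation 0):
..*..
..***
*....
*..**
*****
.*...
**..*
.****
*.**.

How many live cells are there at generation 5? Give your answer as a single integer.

Simulating step by step:
Generation 0 (given above): 24 live cells
Generation 1: 15 live cells
..*..
.***.
.**..
*...*
*...*
....*
*...*
....*
....*
Generation 2: 15 live cells
.***.
...*.
*....
*..*.
...**
...**
...**
...**
.....
Generation 3: 11 live cells
..**.
.*.*.
.....
...**
..*..
..*..
..*..
...**
.....
Generation 4: 13 live cells
..**.
...*.
..***
...*.
..*..
.***.
..*..
...*.
.....
Generation 5: 9 live cells
..**.
.....
..*.*
....*
.*...
.*.*.
.*...
.....
.....
Population at generation 5: 9

Answer: 9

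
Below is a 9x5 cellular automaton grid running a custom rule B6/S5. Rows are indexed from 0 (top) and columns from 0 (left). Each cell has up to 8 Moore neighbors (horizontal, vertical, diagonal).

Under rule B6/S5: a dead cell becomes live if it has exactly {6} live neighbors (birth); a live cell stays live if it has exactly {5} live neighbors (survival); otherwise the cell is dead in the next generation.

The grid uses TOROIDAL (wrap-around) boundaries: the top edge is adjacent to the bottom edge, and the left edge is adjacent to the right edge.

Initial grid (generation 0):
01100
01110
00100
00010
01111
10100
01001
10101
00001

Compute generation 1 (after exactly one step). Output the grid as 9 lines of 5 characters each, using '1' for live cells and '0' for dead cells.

Simulating step by step:
Generation 0 (given above): 19 live cells
Generation 1: 1 live cells
(generation 1 grid is the final answer)

Answer: 00000
00100
00000
00000
00000
00000
00000
00000
00000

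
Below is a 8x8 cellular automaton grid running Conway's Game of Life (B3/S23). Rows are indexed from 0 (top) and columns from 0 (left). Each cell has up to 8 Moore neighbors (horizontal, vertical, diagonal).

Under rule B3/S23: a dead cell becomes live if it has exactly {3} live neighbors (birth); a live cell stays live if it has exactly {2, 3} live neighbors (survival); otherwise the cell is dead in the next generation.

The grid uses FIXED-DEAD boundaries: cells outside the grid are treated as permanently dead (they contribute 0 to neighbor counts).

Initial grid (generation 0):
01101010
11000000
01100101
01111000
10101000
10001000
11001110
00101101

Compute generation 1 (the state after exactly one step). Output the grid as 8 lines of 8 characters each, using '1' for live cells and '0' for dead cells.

Simulating step by step:
Generation 0 (given above): 28 live cells
Generation 1: 23 live cells
(generation 1 grid is the final answer)

Answer: 11100000
10010110
00001000
10001100
10101100
10001000
11000010
01011000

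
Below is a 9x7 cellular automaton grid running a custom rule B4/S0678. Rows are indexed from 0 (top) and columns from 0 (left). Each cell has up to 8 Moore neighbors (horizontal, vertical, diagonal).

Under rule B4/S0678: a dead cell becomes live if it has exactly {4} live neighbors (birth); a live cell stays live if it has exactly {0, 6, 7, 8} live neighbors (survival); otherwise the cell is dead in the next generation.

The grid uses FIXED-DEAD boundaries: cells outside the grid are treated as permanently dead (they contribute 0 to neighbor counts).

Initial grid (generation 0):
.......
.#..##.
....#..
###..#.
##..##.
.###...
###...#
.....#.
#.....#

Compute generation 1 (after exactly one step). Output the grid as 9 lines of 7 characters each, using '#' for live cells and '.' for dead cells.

Answer: .......
.#.....
.#...#.
....#..
.#.#...
.#.....
.......
.#.....
#......

Derivation:
Simulating step by step:
Generation 0 (given above): 22 live cells
Generation 1: 9 live cells
(generation 1 grid is the final answer)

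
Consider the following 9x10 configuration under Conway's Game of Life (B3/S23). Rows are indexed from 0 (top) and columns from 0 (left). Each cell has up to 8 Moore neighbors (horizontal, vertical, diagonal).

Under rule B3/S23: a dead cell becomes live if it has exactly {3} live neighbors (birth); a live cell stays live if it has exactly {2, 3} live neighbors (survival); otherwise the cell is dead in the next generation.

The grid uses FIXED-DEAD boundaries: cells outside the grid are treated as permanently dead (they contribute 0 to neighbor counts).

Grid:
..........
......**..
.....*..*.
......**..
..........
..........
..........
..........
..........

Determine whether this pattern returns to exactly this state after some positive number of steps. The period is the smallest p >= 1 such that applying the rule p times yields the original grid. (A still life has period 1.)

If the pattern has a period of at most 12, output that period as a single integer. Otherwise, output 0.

Answer: 1

Derivation:
Simulating and comparing each generation to the original:
Gen 0 (original, given above): 6 live cells
Gen 1: 6 live cells, MATCHES original -> period = 1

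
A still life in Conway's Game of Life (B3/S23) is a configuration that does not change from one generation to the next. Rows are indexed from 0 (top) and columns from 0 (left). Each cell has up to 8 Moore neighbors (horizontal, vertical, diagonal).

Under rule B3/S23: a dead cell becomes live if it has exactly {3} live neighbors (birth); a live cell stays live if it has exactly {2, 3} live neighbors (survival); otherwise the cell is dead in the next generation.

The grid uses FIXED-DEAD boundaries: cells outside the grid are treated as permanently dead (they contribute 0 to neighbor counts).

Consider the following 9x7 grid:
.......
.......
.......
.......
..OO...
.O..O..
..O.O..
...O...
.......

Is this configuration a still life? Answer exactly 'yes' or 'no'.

Answer: yes

Derivation:
Compute generation 1 and compare to generation 0 (given above):
Generation 1:
.......
.......
.......
.......
..OO...
.O..O..
..O.O..
...O...
.......
The grids are IDENTICAL -> still life.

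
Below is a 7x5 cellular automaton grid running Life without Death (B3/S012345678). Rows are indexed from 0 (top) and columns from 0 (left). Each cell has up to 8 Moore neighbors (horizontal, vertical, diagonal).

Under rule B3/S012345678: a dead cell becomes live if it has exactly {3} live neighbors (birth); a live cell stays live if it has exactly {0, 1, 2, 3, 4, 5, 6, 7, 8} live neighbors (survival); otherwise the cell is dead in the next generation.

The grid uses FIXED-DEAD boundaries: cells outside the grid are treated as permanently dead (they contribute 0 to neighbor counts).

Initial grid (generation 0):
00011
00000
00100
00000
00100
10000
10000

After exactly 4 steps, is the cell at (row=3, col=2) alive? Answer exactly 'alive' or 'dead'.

Simulating step by step:
Generation 0 (given above): 6 live cells
Generation 1: 8 live cells
00011
00010
00100
00000
00100
11000
10000
Generation 2: 12 live cells
00011
00111
00100
00000
01100
11000
11000
Generation 3: 16 live cells
00111
00111
00100
01100
11100
11000
11000
Generation 4: 19 live cells
00111
01111
00100
11110
11100
11000
11000

Cell (3,2) at generation 4: 1 -> alive

Answer: alive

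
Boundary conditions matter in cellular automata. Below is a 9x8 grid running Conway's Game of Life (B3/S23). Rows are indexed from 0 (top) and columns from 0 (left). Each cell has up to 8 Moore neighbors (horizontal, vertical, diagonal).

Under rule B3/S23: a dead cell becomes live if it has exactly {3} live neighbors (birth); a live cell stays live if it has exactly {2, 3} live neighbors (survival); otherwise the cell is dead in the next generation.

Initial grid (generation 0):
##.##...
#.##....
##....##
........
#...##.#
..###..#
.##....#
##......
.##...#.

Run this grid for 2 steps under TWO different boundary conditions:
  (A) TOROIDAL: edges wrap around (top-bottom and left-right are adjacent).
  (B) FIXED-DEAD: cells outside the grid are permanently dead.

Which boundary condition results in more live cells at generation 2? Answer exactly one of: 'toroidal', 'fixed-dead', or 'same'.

Under TOROIDAL boundary, generation 2:
#...#..#
..###...
#####...
..#.##..
##.#...#
...##...
#......#
#.....##
......##
Population = 27

Under FIXED-DEAD boundary, generation 2:
..###...
....#...
#.###...
#.#.##..
.#.#...#
...##...
.#......
#.......
##......
Population = 21

Comparison: toroidal=27, fixed-dead=21 -> toroidal

Answer: toroidal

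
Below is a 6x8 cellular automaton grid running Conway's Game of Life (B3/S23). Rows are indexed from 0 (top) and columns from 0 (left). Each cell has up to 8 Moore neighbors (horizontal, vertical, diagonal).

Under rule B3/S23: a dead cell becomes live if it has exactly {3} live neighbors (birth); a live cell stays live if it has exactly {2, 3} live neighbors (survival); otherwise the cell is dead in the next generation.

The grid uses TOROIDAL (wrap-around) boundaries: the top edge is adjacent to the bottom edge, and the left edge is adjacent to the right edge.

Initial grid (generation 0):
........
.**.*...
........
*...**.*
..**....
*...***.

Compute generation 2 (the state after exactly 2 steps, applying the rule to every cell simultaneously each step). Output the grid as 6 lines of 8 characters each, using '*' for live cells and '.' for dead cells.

Simulating step by step:
Generation 0 (given above): 13 live cells
Generation 1: 16 live cells
.*.**...
........
**.***..
...**...
**.*....
...***..
Generation 2: 14 live cells
(generation 2 grid is the final answer)

Answer: ..**.*..
**...*..
..**.*..
.....*..
.....*..
**...*..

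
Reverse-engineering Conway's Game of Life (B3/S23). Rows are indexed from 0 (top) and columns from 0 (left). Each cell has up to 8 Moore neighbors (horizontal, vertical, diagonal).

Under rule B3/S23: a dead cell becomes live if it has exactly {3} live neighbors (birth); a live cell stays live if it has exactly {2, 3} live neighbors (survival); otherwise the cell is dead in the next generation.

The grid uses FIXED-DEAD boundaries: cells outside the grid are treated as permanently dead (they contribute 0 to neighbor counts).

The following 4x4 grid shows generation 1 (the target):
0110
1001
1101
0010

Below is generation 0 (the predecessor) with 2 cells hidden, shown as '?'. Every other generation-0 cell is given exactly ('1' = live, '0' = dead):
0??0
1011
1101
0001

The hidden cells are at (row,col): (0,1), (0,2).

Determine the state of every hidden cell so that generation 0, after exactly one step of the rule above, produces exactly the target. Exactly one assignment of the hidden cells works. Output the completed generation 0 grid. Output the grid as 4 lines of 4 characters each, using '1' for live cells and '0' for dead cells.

Answer: 0100
1011
1101
0001

Derivation:
Hidden generation-0 cells (in order): (0,1), (0,2).
A hidden cell only influences target cells in its own 3x3 neighborhood. Try each of the 2^2 = 4 assignments, step the completed generation 0 forward once under B3/S23, and compare with the target:
  (0,1)=0 (0,2)=0 -> step gives (0,1)='0' but target has '1' -> reject
  (0,1)=0 (0,2)=1 -> step gives (0,3)='1' but target has '0' -> reject
  (0,1)=1 (0,2)=0 -> step reproduces the target at every cell -> ACCEPT
  (0,1)=1 (0,2)=1 -> step gives (0,3)='1' but target has '0' -> reject
Unique solution: (0,1)=live, (0,2)=dead.
Check: live-neighbor counts of every cell in the completed generation 0:
2232
3542
2353
2231
Applying B3/S23 to generation 0 with these counts gives:
0110
1001
1101
0010
which matches the target exactly.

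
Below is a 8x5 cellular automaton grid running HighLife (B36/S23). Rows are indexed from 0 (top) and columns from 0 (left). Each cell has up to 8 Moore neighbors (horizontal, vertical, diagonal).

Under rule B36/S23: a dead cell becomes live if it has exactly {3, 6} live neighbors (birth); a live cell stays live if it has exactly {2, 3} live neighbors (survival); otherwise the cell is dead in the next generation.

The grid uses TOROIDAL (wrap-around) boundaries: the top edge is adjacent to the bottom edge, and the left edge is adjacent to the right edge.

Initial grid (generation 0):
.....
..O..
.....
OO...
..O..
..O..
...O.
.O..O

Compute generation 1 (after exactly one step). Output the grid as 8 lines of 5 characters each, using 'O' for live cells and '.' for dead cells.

Answer: .....
.....
.O...
.O...
..O..
..OO.
..OO.
.....

Derivation:
Simulating step by step:
Generation 0 (given above): 8 live cells
Generation 1: 7 live cells
(generation 1 grid is the final answer)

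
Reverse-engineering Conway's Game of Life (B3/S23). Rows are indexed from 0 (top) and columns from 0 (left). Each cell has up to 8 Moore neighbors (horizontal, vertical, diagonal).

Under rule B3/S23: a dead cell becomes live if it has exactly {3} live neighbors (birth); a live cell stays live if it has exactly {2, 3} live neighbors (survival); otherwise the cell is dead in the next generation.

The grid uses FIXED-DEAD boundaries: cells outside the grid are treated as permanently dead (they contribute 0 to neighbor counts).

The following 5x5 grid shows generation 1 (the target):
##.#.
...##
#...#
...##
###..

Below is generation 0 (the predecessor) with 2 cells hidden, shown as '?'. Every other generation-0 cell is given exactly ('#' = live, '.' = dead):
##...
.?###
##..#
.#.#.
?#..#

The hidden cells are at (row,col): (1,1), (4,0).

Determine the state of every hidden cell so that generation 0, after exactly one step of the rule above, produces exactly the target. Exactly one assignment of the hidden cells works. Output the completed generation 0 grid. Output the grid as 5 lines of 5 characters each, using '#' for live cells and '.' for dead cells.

Answer: ##...
.####
##..#
.#.#.
##..#

Derivation:
Hidden generation-0 cells (in order): (1,1), (4,0).
A hidden cell only influences target cells in its own 3x3 neighborhood. Try each of the 2^2 = 4 assignments, step the completed generation 0 forward once under B3/S23, and compare with the target:
  (1,1)=. (4,0)=. -> step gives (0,0)='.' but target has '#' -> reject
  (1,1)=. (4,0)=# -> step gives (0,0)='.' but target has '#' -> reject
  (1,1)=# (4,0)=. -> step gives (3,1)='#' but target has '.' -> reject
  (1,1)=# (4,0)=# -> step reproduces the target at every cell -> ACCEPT
Unique solution: (1,1)=live, (4,0)=live.
Check: live-neighbor counts of every cell in the completed generation 0:
23432
55432
34653
54423
22321
Applying B3/S23 to generation 0 with these counts gives:
##.#.
...##
#...#
...##
###..
which matches the target exactly.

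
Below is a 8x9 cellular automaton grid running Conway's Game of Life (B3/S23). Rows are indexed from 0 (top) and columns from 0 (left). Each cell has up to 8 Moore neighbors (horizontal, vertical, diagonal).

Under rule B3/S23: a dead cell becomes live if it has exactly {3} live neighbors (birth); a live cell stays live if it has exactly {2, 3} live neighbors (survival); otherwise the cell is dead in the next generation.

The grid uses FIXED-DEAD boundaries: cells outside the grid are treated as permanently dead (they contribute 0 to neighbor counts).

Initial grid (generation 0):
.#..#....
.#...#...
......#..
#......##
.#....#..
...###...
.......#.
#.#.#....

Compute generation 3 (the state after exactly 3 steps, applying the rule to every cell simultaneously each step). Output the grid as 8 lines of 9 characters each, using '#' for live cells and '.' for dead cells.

Answer: .........
......#..
......##.
.........
.........
....#.#..
.....##..
.....#...

Derivation:
Simulating step by step:
Generation 0 (given above): 17 live cells
Generation 1: 13 live cells
.........
.....#...
......##.
......##.
....####.
....###..
.....#...
.........
Generation 2: 9 live cells
.........
......#..
.....#.#.
........#
....#....
.......#.
....###..
.........
Generation 3: 8 live cells
(generation 3 grid is the final answer)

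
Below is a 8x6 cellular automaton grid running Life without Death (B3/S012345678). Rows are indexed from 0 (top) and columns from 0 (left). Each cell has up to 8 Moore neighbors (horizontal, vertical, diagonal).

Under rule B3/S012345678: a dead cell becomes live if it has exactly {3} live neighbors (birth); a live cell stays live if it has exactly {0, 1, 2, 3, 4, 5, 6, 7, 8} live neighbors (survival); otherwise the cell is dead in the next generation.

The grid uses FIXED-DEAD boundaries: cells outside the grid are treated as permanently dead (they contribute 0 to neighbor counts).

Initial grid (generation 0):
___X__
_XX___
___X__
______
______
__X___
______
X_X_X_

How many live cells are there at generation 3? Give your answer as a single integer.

Answer: 24

Derivation:
Simulating step by step:
Generation 0 (given above): 8 live cells
Generation 1: 13 live cells
__XX__
_XXX__
__XX__
______
______
__X___
_X_X__
X_X_X_
Generation 2: 18 live cells
_XXX__
_XXXX_
_XXX__
______
______
__X___
_X_X__
XXXXX_
Generation 3: 24 live cells
_XXXX_
XXXXX_
_XXXX_
__X___
______
__X___
XX_XX_
XXXXX_
Population at generation 3: 24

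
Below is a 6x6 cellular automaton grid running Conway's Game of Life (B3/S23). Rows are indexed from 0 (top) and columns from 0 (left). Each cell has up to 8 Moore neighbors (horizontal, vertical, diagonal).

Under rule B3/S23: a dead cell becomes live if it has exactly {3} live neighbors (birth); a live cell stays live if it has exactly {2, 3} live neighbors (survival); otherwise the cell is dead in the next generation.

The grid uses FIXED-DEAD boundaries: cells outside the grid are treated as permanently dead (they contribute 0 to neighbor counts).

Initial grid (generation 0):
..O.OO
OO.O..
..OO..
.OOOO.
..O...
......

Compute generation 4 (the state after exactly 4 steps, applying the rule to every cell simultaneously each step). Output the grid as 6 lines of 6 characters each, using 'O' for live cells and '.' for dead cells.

Answer: ..O...
..O...
......
......
......
......

Derivation:
Simulating step by step:
Generation 0 (given above): 13 live cells
Generation 1: 10 live cells
.OOOO.
.O....
O.....
.O..O.
.OO...
......
Generation 2: 13 live cells
.OOO..
OO.O..
OO....
OOO...
.OO...
......
Generation 3: 6 live cells
OO.O..
...O..
......
......
O.O...
......
Generation 4: 2 live cells
(generation 4 grid is the final answer)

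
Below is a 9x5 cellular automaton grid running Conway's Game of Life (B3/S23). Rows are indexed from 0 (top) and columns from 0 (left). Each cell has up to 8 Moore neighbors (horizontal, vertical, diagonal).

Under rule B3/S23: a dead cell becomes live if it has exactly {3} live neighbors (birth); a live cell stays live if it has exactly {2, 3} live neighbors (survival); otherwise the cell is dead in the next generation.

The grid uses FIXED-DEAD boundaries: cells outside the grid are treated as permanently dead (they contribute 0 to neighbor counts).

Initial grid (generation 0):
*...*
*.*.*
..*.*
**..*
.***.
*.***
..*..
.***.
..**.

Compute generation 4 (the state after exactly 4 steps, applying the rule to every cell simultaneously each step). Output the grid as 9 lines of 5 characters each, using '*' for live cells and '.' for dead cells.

Answer: ..*..
****.
*....
.*...
.....
.....
.....
.....
.....

Derivation:
Simulating step by step:
Generation 0 (given above): 23 live cells
Generation 1: 13 live cells
.*.*.
....*
*.*.*
*...*
.....
....*
....*
.*...
.*.*.
Generation 2: 9 live cells
.....
.**.*
.*..*
.*.*.
.....
.....
.....
..*..
..*..
Generation 3: 7 live cells
.....
.***.
**..*
..*..
.....
.....
.....
.....
.....
Generation 4: 7 live cells
(generation 4 grid is the final answer)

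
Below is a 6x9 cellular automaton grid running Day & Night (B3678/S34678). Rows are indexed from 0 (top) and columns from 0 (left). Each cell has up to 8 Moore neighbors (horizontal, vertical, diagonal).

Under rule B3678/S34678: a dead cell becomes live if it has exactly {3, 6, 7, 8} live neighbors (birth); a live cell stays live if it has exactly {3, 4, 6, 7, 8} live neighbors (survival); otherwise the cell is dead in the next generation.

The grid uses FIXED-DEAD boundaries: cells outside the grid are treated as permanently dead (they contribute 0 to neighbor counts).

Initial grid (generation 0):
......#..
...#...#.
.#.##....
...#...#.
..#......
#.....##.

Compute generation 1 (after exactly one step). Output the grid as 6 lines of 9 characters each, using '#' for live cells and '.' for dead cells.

Answer: .........
..#.#....
...##....
...##....
......##.
.........

Derivation:
Simulating step by step:
Generation 0 (given above): 12 live cells
Generation 1: 8 live cells
(generation 1 grid is the final answer)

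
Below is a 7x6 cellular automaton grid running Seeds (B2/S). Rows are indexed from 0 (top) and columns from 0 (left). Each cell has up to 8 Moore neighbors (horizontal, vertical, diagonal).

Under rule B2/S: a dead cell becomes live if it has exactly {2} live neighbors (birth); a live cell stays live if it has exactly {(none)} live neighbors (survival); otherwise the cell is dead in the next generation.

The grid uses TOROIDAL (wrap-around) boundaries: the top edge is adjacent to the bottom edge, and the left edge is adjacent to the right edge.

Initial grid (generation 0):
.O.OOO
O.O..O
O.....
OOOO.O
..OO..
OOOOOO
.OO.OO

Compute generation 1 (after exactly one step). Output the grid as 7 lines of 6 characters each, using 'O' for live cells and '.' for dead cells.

Simulating step by step:
Generation 0 (given above): 25 live cells
Generation 1: 0 live cells
(generation 1 grid is the final answer)

Answer: ......
......
......
......
......
......
......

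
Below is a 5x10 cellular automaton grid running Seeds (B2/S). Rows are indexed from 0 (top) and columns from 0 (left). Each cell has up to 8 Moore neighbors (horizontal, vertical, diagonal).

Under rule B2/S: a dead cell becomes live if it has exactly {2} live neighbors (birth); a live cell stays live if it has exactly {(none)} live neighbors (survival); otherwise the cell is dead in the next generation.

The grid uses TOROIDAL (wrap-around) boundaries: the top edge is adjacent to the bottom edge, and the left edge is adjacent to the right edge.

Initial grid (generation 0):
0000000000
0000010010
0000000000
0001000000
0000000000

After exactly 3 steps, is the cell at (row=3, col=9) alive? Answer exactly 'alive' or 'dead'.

Simulating step by step:
Generation 0 (given above): 3 live cells
Generation 1: 1 live cells
0000000000
0000000000
0000100000
0000000000
0000000000
Generation 2: 0 live cells
0000000000
0000000000
0000000000
0000000000
0000000000
Generation 3: 0 live cells
0000000000
0000000000
0000000000
0000000000
0000000000

Cell (3,9) at generation 3: 0 -> dead

Answer: dead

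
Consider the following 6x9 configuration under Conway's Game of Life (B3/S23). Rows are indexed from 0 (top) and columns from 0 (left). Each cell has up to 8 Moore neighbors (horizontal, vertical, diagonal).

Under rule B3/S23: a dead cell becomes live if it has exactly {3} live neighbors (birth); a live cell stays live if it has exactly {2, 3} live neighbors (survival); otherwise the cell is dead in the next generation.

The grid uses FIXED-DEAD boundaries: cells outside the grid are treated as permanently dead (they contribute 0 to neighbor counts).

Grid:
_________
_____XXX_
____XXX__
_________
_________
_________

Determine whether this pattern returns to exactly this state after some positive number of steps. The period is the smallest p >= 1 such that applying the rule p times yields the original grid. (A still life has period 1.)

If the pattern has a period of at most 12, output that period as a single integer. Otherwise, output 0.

Answer: 2

Derivation:
Simulating and comparing each generation to the original:
Gen 0 (original, given above): 6 live cells
Gen 1: 6 live cells, differs from original
Gen 2: 6 live cells, MATCHES original -> period = 2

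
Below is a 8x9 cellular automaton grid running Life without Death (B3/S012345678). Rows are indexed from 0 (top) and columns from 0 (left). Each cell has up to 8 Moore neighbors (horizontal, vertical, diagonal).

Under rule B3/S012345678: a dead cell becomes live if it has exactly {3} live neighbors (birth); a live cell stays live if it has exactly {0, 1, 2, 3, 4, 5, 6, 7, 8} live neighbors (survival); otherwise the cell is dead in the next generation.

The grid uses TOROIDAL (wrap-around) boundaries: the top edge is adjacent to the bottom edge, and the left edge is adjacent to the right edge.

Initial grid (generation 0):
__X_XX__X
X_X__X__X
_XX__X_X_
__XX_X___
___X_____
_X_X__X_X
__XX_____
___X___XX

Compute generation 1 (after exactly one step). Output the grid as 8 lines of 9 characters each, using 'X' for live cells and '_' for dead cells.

Simulating step by step:
Generation 0 (given above): 25 live cells
Generation 1: 36 live cells
(generation 1 grid is the final answer)

Answer: _XX_XXX_X
X_X__X_XX
XXX__X_XX
_XXX_XX__
___X_____
_X_XX_X_X
X_XXX___X
___X___XX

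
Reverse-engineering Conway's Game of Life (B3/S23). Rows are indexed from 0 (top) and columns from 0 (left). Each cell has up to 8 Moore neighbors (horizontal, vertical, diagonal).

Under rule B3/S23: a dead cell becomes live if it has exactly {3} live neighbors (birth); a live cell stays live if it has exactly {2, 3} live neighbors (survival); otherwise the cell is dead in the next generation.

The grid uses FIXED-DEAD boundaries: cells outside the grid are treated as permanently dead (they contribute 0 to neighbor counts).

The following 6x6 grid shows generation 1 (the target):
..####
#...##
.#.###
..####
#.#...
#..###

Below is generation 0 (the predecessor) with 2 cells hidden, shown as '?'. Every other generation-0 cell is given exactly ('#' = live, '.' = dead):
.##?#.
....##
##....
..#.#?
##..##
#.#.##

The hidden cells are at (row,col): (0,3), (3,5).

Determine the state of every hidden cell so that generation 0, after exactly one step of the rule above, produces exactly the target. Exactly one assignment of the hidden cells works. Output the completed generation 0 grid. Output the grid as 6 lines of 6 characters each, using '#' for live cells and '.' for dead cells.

Hidden generation-0 cells (in order): (0,3), (3,5).
A hidden cell only influences target cells in its own 3x3 neighborhood. Try each of the 2^2 = 4 assignments, step the completed generation 0 forward once under B3/S23, and compare with the target:
  (0,3)=. (3,5)=. -> step gives (0,2)='.' but target has '#' -> reject
  (0,3)=. (3,5)=# -> step gives (0,2)='.' but target has '#' -> reject
  (0,3)=# (3,5)=. -> step reproduces the target at every cell -> ACCEPT
  (0,3)=# (3,5)=# -> step gives (2,4)='.' but target has '#' -> reject
Unique solution: (0,3)=live, (3,5)=dead.
Check: live-neighbor counts of every cell in the completed generation 0:
112333
344432
122333
452323
243544
241333
Applying B3/S23 to generation 0 with these counts gives:
..####
#...##
.#.###
..####
#.#...
#..###
which matches the target exactly.

Answer: .####.
....##
##....
..#.#.
##..##
#.#.##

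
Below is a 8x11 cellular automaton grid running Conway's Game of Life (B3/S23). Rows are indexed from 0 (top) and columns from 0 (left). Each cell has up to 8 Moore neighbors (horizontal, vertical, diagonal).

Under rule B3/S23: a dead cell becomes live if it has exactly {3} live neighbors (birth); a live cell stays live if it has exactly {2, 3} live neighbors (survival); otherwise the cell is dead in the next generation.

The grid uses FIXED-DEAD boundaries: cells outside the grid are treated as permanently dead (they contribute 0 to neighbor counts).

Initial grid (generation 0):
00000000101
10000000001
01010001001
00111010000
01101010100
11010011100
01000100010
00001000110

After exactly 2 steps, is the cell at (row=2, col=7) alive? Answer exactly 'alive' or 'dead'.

Simulating step by step:
Generation 0 (given above): 29 live cells
Generation 1: 26 live cells
00000000010
00000000001
01011000000
00001010000
10001010100
10011010110
11101110010
00000000110
Generation 2: 24 live cells
00000000000
00000000000
00011100000
00001001000
00001010110
10100010110
11101010001
01000100110

Cell (2,7) at generation 2: 0 -> dead

Answer: dead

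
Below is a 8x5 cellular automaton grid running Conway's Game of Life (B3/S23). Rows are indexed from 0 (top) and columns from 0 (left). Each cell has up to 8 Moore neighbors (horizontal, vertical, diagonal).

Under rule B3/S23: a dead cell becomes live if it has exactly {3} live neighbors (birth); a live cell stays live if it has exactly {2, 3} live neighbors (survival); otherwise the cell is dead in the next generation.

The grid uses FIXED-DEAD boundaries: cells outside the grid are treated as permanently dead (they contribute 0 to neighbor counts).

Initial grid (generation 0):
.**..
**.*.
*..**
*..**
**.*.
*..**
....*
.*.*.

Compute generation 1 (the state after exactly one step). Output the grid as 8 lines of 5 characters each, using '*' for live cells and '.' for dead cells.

Simulating step by step:
Generation 0 (given above): 20 live cells
Generation 1: 17 live cells
(generation 1 grid is the final answer)

Answer: ***..
*..**
*....
*....
**...
*****
..*.*
.....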